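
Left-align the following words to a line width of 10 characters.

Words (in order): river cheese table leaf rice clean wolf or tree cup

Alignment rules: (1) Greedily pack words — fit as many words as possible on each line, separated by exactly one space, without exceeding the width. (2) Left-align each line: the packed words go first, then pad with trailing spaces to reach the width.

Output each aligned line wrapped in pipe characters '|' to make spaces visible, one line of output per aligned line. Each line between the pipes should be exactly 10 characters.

Answer: |river     |
|cheese    |
|table leaf|
|rice clean|
|wolf or   |
|tree cup  |

Derivation:
Line 1: ['river'] (min_width=5, slack=5)
Line 2: ['cheese'] (min_width=6, slack=4)
Line 3: ['table', 'leaf'] (min_width=10, slack=0)
Line 4: ['rice', 'clean'] (min_width=10, slack=0)
Line 5: ['wolf', 'or'] (min_width=7, slack=3)
Line 6: ['tree', 'cup'] (min_width=8, slack=2)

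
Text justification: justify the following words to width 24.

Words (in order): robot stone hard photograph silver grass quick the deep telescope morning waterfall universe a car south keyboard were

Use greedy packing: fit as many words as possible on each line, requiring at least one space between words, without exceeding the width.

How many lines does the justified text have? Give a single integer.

Line 1: ['robot', 'stone', 'hard'] (min_width=16, slack=8)
Line 2: ['photograph', 'silver', 'grass'] (min_width=23, slack=1)
Line 3: ['quick', 'the', 'deep', 'telescope'] (min_width=24, slack=0)
Line 4: ['morning', 'waterfall'] (min_width=17, slack=7)
Line 5: ['universe', 'a', 'car', 'south'] (min_width=20, slack=4)
Line 6: ['keyboard', 'were'] (min_width=13, slack=11)
Total lines: 6

Answer: 6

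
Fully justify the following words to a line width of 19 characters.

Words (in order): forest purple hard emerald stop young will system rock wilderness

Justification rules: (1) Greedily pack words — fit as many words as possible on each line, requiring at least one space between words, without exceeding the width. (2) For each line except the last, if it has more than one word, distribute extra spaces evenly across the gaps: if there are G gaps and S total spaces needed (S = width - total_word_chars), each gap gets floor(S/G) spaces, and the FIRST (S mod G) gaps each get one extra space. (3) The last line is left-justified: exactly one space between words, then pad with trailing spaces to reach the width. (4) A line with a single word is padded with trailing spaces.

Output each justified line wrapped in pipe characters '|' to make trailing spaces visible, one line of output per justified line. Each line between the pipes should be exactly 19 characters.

Line 1: ['forest', 'purple', 'hard'] (min_width=18, slack=1)
Line 2: ['emerald', 'stop', 'young'] (min_width=18, slack=1)
Line 3: ['will', 'system', 'rock'] (min_width=16, slack=3)
Line 4: ['wilderness'] (min_width=10, slack=9)

Answer: |forest  purple hard|
|emerald  stop young|
|will   system  rock|
|wilderness         |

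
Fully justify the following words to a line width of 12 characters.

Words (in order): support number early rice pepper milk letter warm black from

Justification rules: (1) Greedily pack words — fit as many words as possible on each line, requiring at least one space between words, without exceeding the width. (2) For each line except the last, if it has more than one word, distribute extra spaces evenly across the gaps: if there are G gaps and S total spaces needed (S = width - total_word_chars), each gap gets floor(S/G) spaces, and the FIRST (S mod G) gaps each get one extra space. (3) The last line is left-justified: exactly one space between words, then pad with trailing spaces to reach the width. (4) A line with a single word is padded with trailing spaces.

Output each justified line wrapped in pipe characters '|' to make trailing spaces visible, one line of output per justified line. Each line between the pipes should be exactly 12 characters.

Line 1: ['support'] (min_width=7, slack=5)
Line 2: ['number', 'early'] (min_width=12, slack=0)
Line 3: ['rice', 'pepper'] (min_width=11, slack=1)
Line 4: ['milk', 'letter'] (min_width=11, slack=1)
Line 5: ['warm', 'black'] (min_width=10, slack=2)
Line 6: ['from'] (min_width=4, slack=8)

Answer: |support     |
|number early|
|rice  pepper|
|milk  letter|
|warm   black|
|from        |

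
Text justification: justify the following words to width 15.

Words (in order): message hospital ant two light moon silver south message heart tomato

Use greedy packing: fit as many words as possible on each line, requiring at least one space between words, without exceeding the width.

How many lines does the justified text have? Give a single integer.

Answer: 6

Derivation:
Line 1: ['message'] (min_width=7, slack=8)
Line 2: ['hospital', 'ant'] (min_width=12, slack=3)
Line 3: ['two', 'light', 'moon'] (min_width=14, slack=1)
Line 4: ['silver', 'south'] (min_width=12, slack=3)
Line 5: ['message', 'heart'] (min_width=13, slack=2)
Line 6: ['tomato'] (min_width=6, slack=9)
Total lines: 6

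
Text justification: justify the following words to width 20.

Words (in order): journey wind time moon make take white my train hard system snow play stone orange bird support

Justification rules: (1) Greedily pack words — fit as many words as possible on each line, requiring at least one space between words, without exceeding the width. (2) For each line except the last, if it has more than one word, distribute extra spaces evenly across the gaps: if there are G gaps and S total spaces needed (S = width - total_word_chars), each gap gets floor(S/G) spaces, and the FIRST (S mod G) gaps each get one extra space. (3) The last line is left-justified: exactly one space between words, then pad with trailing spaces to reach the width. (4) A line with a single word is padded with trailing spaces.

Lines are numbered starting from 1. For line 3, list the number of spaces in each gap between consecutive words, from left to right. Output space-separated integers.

Answer: 1 1 1

Derivation:
Line 1: ['journey', 'wind', 'time'] (min_width=17, slack=3)
Line 2: ['moon', 'make', 'take', 'white'] (min_width=20, slack=0)
Line 3: ['my', 'train', 'hard', 'system'] (min_width=20, slack=0)
Line 4: ['snow', 'play', 'stone'] (min_width=15, slack=5)
Line 5: ['orange', 'bird', 'support'] (min_width=19, slack=1)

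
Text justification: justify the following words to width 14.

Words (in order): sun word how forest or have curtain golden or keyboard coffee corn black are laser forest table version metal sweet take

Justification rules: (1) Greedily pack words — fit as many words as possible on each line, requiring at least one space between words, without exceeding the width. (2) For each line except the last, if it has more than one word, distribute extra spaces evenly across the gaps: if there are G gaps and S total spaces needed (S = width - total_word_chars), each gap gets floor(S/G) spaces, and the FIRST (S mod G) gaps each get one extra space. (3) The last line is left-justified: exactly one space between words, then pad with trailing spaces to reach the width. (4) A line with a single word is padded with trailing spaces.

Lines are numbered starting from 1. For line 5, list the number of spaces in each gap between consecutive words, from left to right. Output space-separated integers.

Line 1: ['sun', 'word', 'how'] (min_width=12, slack=2)
Line 2: ['forest', 'or', 'have'] (min_width=14, slack=0)
Line 3: ['curtain', 'golden'] (min_width=14, slack=0)
Line 4: ['or', 'keyboard'] (min_width=11, slack=3)
Line 5: ['coffee', 'corn'] (min_width=11, slack=3)
Line 6: ['black', 'are'] (min_width=9, slack=5)
Line 7: ['laser', 'forest'] (min_width=12, slack=2)
Line 8: ['table', 'version'] (min_width=13, slack=1)
Line 9: ['metal', 'sweet'] (min_width=11, slack=3)
Line 10: ['take'] (min_width=4, slack=10)

Answer: 4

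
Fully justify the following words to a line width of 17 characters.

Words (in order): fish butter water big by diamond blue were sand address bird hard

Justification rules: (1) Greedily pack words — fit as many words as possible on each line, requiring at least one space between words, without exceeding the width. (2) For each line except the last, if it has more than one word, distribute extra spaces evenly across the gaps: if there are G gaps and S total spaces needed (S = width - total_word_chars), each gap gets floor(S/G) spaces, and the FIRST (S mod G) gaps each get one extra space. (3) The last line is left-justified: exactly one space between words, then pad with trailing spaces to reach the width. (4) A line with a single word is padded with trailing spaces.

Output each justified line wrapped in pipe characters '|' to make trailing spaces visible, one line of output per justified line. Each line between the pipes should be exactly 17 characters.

Line 1: ['fish', 'butter', 'water'] (min_width=17, slack=0)
Line 2: ['big', 'by', 'diamond'] (min_width=14, slack=3)
Line 3: ['blue', 'were', 'sand'] (min_width=14, slack=3)
Line 4: ['address', 'bird', 'hard'] (min_width=17, slack=0)

Answer: |fish butter water|
|big   by  diamond|
|blue   were  sand|
|address bird hard|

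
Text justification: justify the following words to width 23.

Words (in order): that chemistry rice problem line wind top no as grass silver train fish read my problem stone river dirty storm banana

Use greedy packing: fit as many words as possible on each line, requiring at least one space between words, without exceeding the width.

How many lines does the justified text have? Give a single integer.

Line 1: ['that', 'chemistry', 'rice'] (min_width=19, slack=4)
Line 2: ['problem', 'line', 'wind', 'top'] (min_width=21, slack=2)
Line 3: ['no', 'as', 'grass', 'silver'] (min_width=18, slack=5)
Line 4: ['train', 'fish', 'read', 'my'] (min_width=18, slack=5)
Line 5: ['problem', 'stone', 'river'] (min_width=19, slack=4)
Line 6: ['dirty', 'storm', 'banana'] (min_width=18, slack=5)
Total lines: 6

Answer: 6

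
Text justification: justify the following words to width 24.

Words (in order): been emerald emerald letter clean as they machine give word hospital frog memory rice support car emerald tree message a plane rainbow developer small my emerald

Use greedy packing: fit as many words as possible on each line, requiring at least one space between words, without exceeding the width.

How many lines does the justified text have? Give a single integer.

Answer: 8

Derivation:
Line 1: ['been', 'emerald', 'emerald'] (min_width=20, slack=4)
Line 2: ['letter', 'clean', 'as', 'they'] (min_width=20, slack=4)
Line 3: ['machine', 'give', 'word'] (min_width=17, slack=7)
Line 4: ['hospital', 'frog', 'memory'] (min_width=20, slack=4)
Line 5: ['rice', 'support', 'car', 'emerald'] (min_width=24, slack=0)
Line 6: ['tree', 'message', 'a', 'plane'] (min_width=20, slack=4)
Line 7: ['rainbow', 'developer', 'small'] (min_width=23, slack=1)
Line 8: ['my', 'emerald'] (min_width=10, slack=14)
Total lines: 8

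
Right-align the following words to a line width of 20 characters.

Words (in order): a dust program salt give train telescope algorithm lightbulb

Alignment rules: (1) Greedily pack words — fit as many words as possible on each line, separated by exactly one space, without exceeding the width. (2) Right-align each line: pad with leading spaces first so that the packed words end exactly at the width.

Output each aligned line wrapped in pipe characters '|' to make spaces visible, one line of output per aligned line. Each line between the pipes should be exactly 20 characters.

Line 1: ['a', 'dust', 'program', 'salt'] (min_width=19, slack=1)
Line 2: ['give', 'train', 'telescope'] (min_width=20, slack=0)
Line 3: ['algorithm', 'lightbulb'] (min_width=19, slack=1)

Answer: | a dust program salt|
|give train telescope|
| algorithm lightbulb|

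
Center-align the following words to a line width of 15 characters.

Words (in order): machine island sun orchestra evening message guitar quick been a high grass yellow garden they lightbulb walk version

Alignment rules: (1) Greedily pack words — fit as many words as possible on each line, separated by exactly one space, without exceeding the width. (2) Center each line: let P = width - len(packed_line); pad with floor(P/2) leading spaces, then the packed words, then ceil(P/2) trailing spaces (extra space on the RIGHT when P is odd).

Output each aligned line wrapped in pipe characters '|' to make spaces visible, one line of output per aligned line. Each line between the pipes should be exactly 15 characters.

Line 1: ['machine', 'island'] (min_width=14, slack=1)
Line 2: ['sun', 'orchestra'] (min_width=13, slack=2)
Line 3: ['evening', 'message'] (min_width=15, slack=0)
Line 4: ['guitar', 'quick'] (min_width=12, slack=3)
Line 5: ['been', 'a', 'high'] (min_width=11, slack=4)
Line 6: ['grass', 'yellow'] (min_width=12, slack=3)
Line 7: ['garden', 'they'] (min_width=11, slack=4)
Line 8: ['lightbulb', 'walk'] (min_width=14, slack=1)
Line 9: ['version'] (min_width=7, slack=8)

Answer: |machine island |
| sun orchestra |
|evening message|
| guitar quick  |
|  been a high  |
| grass yellow  |
|  garden they  |
|lightbulb walk |
|    version    |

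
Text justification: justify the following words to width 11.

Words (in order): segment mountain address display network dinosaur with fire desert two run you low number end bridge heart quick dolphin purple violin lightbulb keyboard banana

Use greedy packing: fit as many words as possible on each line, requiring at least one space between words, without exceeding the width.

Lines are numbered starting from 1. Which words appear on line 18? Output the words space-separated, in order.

Line 1: ['segment'] (min_width=7, slack=4)
Line 2: ['mountain'] (min_width=8, slack=3)
Line 3: ['address'] (min_width=7, slack=4)
Line 4: ['display'] (min_width=7, slack=4)
Line 5: ['network'] (min_width=7, slack=4)
Line 6: ['dinosaur'] (min_width=8, slack=3)
Line 7: ['with', 'fire'] (min_width=9, slack=2)
Line 8: ['desert', 'two'] (min_width=10, slack=1)
Line 9: ['run', 'you', 'low'] (min_width=11, slack=0)
Line 10: ['number', 'end'] (min_width=10, slack=1)
Line 11: ['bridge'] (min_width=6, slack=5)
Line 12: ['heart', 'quick'] (min_width=11, slack=0)
Line 13: ['dolphin'] (min_width=7, slack=4)
Line 14: ['purple'] (min_width=6, slack=5)
Line 15: ['violin'] (min_width=6, slack=5)
Line 16: ['lightbulb'] (min_width=9, slack=2)
Line 17: ['keyboard'] (min_width=8, slack=3)
Line 18: ['banana'] (min_width=6, slack=5)

Answer: banana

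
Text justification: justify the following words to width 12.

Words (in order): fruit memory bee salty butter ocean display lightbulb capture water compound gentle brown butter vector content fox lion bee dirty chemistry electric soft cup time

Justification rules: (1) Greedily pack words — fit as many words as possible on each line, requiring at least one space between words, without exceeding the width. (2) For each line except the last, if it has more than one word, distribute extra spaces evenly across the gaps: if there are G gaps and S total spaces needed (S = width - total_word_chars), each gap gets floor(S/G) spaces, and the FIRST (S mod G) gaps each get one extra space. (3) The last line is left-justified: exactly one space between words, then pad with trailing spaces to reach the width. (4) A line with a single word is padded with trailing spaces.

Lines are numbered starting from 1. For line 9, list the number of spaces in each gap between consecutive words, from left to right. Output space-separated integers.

Line 1: ['fruit', 'memory'] (min_width=12, slack=0)
Line 2: ['bee', 'salty'] (min_width=9, slack=3)
Line 3: ['butter', 'ocean'] (min_width=12, slack=0)
Line 4: ['display'] (min_width=7, slack=5)
Line 5: ['lightbulb'] (min_width=9, slack=3)
Line 6: ['capture'] (min_width=7, slack=5)
Line 7: ['water'] (min_width=5, slack=7)
Line 8: ['compound'] (min_width=8, slack=4)
Line 9: ['gentle', 'brown'] (min_width=12, slack=0)
Line 10: ['butter'] (min_width=6, slack=6)
Line 11: ['vector'] (min_width=6, slack=6)
Line 12: ['content', 'fox'] (min_width=11, slack=1)
Line 13: ['lion', 'bee'] (min_width=8, slack=4)
Line 14: ['dirty'] (min_width=5, slack=7)
Line 15: ['chemistry'] (min_width=9, slack=3)
Line 16: ['electric'] (min_width=8, slack=4)
Line 17: ['soft', 'cup'] (min_width=8, slack=4)
Line 18: ['time'] (min_width=4, slack=8)

Answer: 1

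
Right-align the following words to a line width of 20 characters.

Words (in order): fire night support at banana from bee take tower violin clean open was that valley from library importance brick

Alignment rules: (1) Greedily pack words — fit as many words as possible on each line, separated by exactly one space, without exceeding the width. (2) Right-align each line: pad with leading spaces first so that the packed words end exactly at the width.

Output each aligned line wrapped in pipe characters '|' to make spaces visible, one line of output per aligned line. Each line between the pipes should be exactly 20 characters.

Answer: |  fire night support|
|  at banana from bee|
|   take tower violin|
| clean open was that|
| valley from library|
|    importance brick|

Derivation:
Line 1: ['fire', 'night', 'support'] (min_width=18, slack=2)
Line 2: ['at', 'banana', 'from', 'bee'] (min_width=18, slack=2)
Line 3: ['take', 'tower', 'violin'] (min_width=17, slack=3)
Line 4: ['clean', 'open', 'was', 'that'] (min_width=19, slack=1)
Line 5: ['valley', 'from', 'library'] (min_width=19, slack=1)
Line 6: ['importance', 'brick'] (min_width=16, slack=4)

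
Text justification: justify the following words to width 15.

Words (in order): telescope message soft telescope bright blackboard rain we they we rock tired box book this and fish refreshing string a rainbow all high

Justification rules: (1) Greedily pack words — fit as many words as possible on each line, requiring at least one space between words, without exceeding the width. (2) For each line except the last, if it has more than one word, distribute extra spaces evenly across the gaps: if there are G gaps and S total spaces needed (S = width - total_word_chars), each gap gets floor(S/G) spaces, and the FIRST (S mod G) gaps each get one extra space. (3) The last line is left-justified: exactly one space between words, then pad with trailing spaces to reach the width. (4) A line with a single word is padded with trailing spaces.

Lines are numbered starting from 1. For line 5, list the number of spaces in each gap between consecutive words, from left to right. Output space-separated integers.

Answer: 1

Derivation:
Line 1: ['telescope'] (min_width=9, slack=6)
Line 2: ['message', 'soft'] (min_width=12, slack=3)
Line 3: ['telescope'] (min_width=9, slack=6)
Line 4: ['bright'] (min_width=6, slack=9)
Line 5: ['blackboard', 'rain'] (min_width=15, slack=0)
Line 6: ['we', 'they', 'we', 'rock'] (min_width=15, slack=0)
Line 7: ['tired', 'box', 'book'] (min_width=14, slack=1)
Line 8: ['this', 'and', 'fish'] (min_width=13, slack=2)
Line 9: ['refreshing'] (min_width=10, slack=5)
Line 10: ['string', 'a'] (min_width=8, slack=7)
Line 11: ['rainbow', 'all'] (min_width=11, slack=4)
Line 12: ['high'] (min_width=4, slack=11)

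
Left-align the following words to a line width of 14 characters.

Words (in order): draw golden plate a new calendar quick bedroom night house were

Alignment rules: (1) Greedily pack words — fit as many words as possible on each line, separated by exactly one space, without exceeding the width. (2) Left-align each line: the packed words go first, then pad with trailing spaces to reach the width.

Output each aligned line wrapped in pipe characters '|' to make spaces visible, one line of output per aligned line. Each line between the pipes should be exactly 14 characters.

Answer: |draw golden   |
|plate a new   |
|calendar quick|
|bedroom night |
|house were    |

Derivation:
Line 1: ['draw', 'golden'] (min_width=11, slack=3)
Line 2: ['plate', 'a', 'new'] (min_width=11, slack=3)
Line 3: ['calendar', 'quick'] (min_width=14, slack=0)
Line 4: ['bedroom', 'night'] (min_width=13, slack=1)
Line 5: ['house', 'were'] (min_width=10, slack=4)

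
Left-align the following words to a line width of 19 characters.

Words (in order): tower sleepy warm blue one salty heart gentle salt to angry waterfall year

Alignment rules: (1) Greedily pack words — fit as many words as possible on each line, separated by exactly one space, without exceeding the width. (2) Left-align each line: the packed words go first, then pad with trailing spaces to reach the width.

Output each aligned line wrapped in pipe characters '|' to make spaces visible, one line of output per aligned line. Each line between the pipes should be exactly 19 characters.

Answer: |tower sleepy warm  |
|blue one salty     |
|heart gentle salt  |
|to angry waterfall |
|year               |

Derivation:
Line 1: ['tower', 'sleepy', 'warm'] (min_width=17, slack=2)
Line 2: ['blue', 'one', 'salty'] (min_width=14, slack=5)
Line 3: ['heart', 'gentle', 'salt'] (min_width=17, slack=2)
Line 4: ['to', 'angry', 'waterfall'] (min_width=18, slack=1)
Line 5: ['year'] (min_width=4, slack=15)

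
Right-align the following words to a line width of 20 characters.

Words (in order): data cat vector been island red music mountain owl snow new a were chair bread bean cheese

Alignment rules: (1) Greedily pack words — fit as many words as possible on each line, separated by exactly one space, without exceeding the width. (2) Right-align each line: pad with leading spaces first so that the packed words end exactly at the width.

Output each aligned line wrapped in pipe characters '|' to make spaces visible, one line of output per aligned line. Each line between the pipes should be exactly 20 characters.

Answer: |data cat vector been|
|    island red music|
|   mountain owl snow|
|    new a were chair|
|   bread bean cheese|

Derivation:
Line 1: ['data', 'cat', 'vector', 'been'] (min_width=20, slack=0)
Line 2: ['island', 'red', 'music'] (min_width=16, slack=4)
Line 3: ['mountain', 'owl', 'snow'] (min_width=17, slack=3)
Line 4: ['new', 'a', 'were', 'chair'] (min_width=16, slack=4)
Line 5: ['bread', 'bean', 'cheese'] (min_width=17, slack=3)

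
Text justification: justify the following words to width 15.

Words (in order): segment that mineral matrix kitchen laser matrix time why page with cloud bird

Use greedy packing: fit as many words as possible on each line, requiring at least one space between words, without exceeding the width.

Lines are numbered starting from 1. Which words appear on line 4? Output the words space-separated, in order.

Line 1: ['segment', 'that'] (min_width=12, slack=3)
Line 2: ['mineral', 'matrix'] (min_width=14, slack=1)
Line 3: ['kitchen', 'laser'] (min_width=13, slack=2)
Line 4: ['matrix', 'time', 'why'] (min_width=15, slack=0)
Line 5: ['page', 'with', 'cloud'] (min_width=15, slack=0)
Line 6: ['bird'] (min_width=4, slack=11)

Answer: matrix time why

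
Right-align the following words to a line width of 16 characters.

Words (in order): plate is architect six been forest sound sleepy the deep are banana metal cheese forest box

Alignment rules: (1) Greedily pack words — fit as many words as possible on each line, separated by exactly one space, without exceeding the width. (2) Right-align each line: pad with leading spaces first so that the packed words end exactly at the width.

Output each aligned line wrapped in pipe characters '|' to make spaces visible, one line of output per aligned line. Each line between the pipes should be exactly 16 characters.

Line 1: ['plate', 'is'] (min_width=8, slack=8)
Line 2: ['architect', 'six'] (min_width=13, slack=3)
Line 3: ['been', 'forest'] (min_width=11, slack=5)
Line 4: ['sound', 'sleepy', 'the'] (min_width=16, slack=0)
Line 5: ['deep', 'are', 'banana'] (min_width=15, slack=1)
Line 6: ['metal', 'cheese'] (min_width=12, slack=4)
Line 7: ['forest', 'box'] (min_width=10, slack=6)

Answer: |        plate is|
|   architect six|
|     been forest|
|sound sleepy the|
| deep are banana|
|    metal cheese|
|      forest box|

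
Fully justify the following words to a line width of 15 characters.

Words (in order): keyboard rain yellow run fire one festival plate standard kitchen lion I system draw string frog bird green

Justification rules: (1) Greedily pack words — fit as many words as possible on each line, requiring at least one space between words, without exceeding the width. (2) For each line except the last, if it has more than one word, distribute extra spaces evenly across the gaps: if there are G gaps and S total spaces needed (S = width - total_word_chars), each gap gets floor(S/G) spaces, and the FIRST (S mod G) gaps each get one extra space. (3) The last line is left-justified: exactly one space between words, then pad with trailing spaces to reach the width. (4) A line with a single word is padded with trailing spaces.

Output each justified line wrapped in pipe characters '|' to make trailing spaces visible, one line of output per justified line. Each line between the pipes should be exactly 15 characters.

Line 1: ['keyboard', 'rain'] (min_width=13, slack=2)
Line 2: ['yellow', 'run', 'fire'] (min_width=15, slack=0)
Line 3: ['one', 'festival'] (min_width=12, slack=3)
Line 4: ['plate', 'standard'] (min_width=14, slack=1)
Line 5: ['kitchen', 'lion', 'I'] (min_width=14, slack=1)
Line 6: ['system', 'draw'] (min_width=11, slack=4)
Line 7: ['string', 'frog'] (min_width=11, slack=4)
Line 8: ['bird', 'green'] (min_width=10, slack=5)

Answer: |keyboard   rain|
|yellow run fire|
|one    festival|
|plate  standard|
|kitchen  lion I|
|system     draw|
|string     frog|
|bird green     |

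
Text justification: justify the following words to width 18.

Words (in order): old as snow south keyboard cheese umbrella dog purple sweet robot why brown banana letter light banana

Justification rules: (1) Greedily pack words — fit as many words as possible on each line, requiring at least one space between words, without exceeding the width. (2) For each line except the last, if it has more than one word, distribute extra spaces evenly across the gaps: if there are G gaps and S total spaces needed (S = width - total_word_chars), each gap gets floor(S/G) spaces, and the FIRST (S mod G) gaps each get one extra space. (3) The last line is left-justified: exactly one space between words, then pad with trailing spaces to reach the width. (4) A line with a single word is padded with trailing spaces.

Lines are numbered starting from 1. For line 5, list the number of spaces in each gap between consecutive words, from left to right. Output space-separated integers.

Line 1: ['old', 'as', 'snow', 'south'] (min_width=17, slack=1)
Line 2: ['keyboard', 'cheese'] (min_width=15, slack=3)
Line 3: ['umbrella', 'dog'] (min_width=12, slack=6)
Line 4: ['purple', 'sweet', 'robot'] (min_width=18, slack=0)
Line 5: ['why', 'brown', 'banana'] (min_width=16, slack=2)
Line 6: ['letter', 'light'] (min_width=12, slack=6)
Line 7: ['banana'] (min_width=6, slack=12)

Answer: 2 2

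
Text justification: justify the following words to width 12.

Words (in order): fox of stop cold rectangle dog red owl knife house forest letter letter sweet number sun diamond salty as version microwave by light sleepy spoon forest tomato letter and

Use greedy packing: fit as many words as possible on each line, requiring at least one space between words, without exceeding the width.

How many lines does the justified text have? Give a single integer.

Answer: 17

Derivation:
Line 1: ['fox', 'of', 'stop'] (min_width=11, slack=1)
Line 2: ['cold'] (min_width=4, slack=8)
Line 3: ['rectangle'] (min_width=9, slack=3)
Line 4: ['dog', 'red', 'owl'] (min_width=11, slack=1)
Line 5: ['knife', 'house'] (min_width=11, slack=1)
Line 6: ['forest'] (min_width=6, slack=6)
Line 7: ['letter'] (min_width=6, slack=6)
Line 8: ['letter', 'sweet'] (min_width=12, slack=0)
Line 9: ['number', 'sun'] (min_width=10, slack=2)
Line 10: ['diamond'] (min_width=7, slack=5)
Line 11: ['salty', 'as'] (min_width=8, slack=4)
Line 12: ['version'] (min_width=7, slack=5)
Line 13: ['microwave', 'by'] (min_width=12, slack=0)
Line 14: ['light', 'sleepy'] (min_width=12, slack=0)
Line 15: ['spoon', 'forest'] (min_width=12, slack=0)
Line 16: ['tomato'] (min_width=6, slack=6)
Line 17: ['letter', 'and'] (min_width=10, slack=2)
Total lines: 17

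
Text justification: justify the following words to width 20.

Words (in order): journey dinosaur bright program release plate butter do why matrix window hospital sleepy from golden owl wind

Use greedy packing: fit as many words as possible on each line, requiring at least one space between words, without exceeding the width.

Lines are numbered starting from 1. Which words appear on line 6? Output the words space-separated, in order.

Answer: golden owl wind

Derivation:
Line 1: ['journey', 'dinosaur'] (min_width=16, slack=4)
Line 2: ['bright', 'program'] (min_width=14, slack=6)
Line 3: ['release', 'plate', 'butter'] (min_width=20, slack=0)
Line 4: ['do', 'why', 'matrix', 'window'] (min_width=20, slack=0)
Line 5: ['hospital', 'sleepy', 'from'] (min_width=20, slack=0)
Line 6: ['golden', 'owl', 'wind'] (min_width=15, slack=5)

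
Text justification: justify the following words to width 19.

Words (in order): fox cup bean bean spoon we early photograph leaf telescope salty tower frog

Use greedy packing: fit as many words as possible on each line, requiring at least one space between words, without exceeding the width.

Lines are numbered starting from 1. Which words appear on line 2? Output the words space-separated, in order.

Answer: spoon we early

Derivation:
Line 1: ['fox', 'cup', 'bean', 'bean'] (min_width=17, slack=2)
Line 2: ['spoon', 'we', 'early'] (min_width=14, slack=5)
Line 3: ['photograph', 'leaf'] (min_width=15, slack=4)
Line 4: ['telescope', 'salty'] (min_width=15, slack=4)
Line 5: ['tower', 'frog'] (min_width=10, slack=9)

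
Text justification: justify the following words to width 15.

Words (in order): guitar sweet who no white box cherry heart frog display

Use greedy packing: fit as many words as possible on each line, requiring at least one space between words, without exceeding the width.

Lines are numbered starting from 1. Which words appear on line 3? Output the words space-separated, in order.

Line 1: ['guitar', 'sweet'] (min_width=12, slack=3)
Line 2: ['who', 'no', 'white'] (min_width=12, slack=3)
Line 3: ['box', 'cherry'] (min_width=10, slack=5)
Line 4: ['heart', 'frog'] (min_width=10, slack=5)
Line 5: ['display'] (min_width=7, slack=8)

Answer: box cherry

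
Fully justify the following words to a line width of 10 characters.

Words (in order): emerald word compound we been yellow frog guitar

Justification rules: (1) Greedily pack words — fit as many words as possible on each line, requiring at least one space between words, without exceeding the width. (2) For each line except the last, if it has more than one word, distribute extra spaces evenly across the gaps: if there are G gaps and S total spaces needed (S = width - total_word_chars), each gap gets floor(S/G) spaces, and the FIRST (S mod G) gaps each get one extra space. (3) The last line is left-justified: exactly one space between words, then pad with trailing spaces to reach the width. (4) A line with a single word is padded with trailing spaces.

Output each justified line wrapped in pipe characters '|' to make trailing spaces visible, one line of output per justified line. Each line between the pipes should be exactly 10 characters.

Line 1: ['emerald'] (min_width=7, slack=3)
Line 2: ['word'] (min_width=4, slack=6)
Line 3: ['compound'] (min_width=8, slack=2)
Line 4: ['we', 'been'] (min_width=7, slack=3)
Line 5: ['yellow'] (min_width=6, slack=4)
Line 6: ['frog'] (min_width=4, slack=6)
Line 7: ['guitar'] (min_width=6, slack=4)

Answer: |emerald   |
|word      |
|compound  |
|we    been|
|yellow    |
|frog      |
|guitar    |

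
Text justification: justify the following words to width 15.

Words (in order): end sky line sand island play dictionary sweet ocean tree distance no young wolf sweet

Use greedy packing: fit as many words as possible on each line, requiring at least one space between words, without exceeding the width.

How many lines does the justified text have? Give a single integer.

Line 1: ['end', 'sky', 'line'] (min_width=12, slack=3)
Line 2: ['sand', 'island'] (min_width=11, slack=4)
Line 3: ['play', 'dictionary'] (min_width=15, slack=0)
Line 4: ['sweet', 'ocean'] (min_width=11, slack=4)
Line 5: ['tree', 'distance'] (min_width=13, slack=2)
Line 6: ['no', 'young', 'wolf'] (min_width=13, slack=2)
Line 7: ['sweet'] (min_width=5, slack=10)
Total lines: 7

Answer: 7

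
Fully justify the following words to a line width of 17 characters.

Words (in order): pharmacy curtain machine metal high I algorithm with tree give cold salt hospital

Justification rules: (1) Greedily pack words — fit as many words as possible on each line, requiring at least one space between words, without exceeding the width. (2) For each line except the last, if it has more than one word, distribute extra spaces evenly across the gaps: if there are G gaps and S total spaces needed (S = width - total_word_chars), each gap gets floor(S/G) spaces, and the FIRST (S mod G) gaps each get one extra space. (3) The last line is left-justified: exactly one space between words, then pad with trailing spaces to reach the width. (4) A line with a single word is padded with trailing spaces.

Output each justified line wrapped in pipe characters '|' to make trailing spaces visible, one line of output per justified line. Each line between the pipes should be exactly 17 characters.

Line 1: ['pharmacy', 'curtain'] (min_width=16, slack=1)
Line 2: ['machine', 'metal'] (min_width=13, slack=4)
Line 3: ['high', 'I', 'algorithm'] (min_width=16, slack=1)
Line 4: ['with', 'tree', 'give'] (min_width=14, slack=3)
Line 5: ['cold', 'salt'] (min_width=9, slack=8)
Line 6: ['hospital'] (min_width=8, slack=9)

Answer: |pharmacy  curtain|
|machine     metal|
|high  I algorithm|
|with   tree  give|
|cold         salt|
|hospital         |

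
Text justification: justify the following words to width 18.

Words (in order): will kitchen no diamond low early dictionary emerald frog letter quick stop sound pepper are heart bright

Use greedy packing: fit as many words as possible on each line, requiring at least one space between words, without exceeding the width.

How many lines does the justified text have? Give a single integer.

Line 1: ['will', 'kitchen', 'no'] (min_width=15, slack=3)
Line 2: ['diamond', 'low', 'early'] (min_width=17, slack=1)
Line 3: ['dictionary', 'emerald'] (min_width=18, slack=0)
Line 4: ['frog', 'letter', 'quick'] (min_width=17, slack=1)
Line 5: ['stop', 'sound', 'pepper'] (min_width=17, slack=1)
Line 6: ['are', 'heart', 'bright'] (min_width=16, slack=2)
Total lines: 6

Answer: 6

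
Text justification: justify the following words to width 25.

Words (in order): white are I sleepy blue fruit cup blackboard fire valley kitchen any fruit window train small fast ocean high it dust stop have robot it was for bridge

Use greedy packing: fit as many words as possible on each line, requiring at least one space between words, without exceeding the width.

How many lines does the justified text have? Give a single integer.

Answer: 7

Derivation:
Line 1: ['white', 'are', 'I', 'sleepy', 'blue'] (min_width=23, slack=2)
Line 2: ['fruit', 'cup', 'blackboard', 'fire'] (min_width=25, slack=0)
Line 3: ['valley', 'kitchen', 'any', 'fruit'] (min_width=24, slack=1)
Line 4: ['window', 'train', 'small', 'fast'] (min_width=23, slack=2)
Line 5: ['ocean', 'high', 'it', 'dust', 'stop'] (min_width=23, slack=2)
Line 6: ['have', 'robot', 'it', 'was', 'for'] (min_width=21, slack=4)
Line 7: ['bridge'] (min_width=6, slack=19)
Total lines: 7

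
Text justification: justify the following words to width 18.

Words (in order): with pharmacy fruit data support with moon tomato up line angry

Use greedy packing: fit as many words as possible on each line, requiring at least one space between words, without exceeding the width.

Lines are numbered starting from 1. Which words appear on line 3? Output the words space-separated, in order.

Answer: with moon tomato

Derivation:
Line 1: ['with', 'pharmacy'] (min_width=13, slack=5)
Line 2: ['fruit', 'data', 'support'] (min_width=18, slack=0)
Line 3: ['with', 'moon', 'tomato'] (min_width=16, slack=2)
Line 4: ['up', 'line', 'angry'] (min_width=13, slack=5)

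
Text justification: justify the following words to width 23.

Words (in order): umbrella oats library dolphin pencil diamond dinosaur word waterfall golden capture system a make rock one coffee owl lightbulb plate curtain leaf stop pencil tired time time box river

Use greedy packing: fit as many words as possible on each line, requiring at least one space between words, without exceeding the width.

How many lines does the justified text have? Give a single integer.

Line 1: ['umbrella', 'oats', 'library'] (min_width=21, slack=2)
Line 2: ['dolphin', 'pencil', 'diamond'] (min_width=22, slack=1)
Line 3: ['dinosaur', 'word', 'waterfall'] (min_width=23, slack=0)
Line 4: ['golden', 'capture', 'system', 'a'] (min_width=23, slack=0)
Line 5: ['make', 'rock', 'one', 'coffee'] (min_width=20, slack=3)
Line 6: ['owl', 'lightbulb', 'plate'] (min_width=19, slack=4)
Line 7: ['curtain', 'leaf', 'stop'] (min_width=17, slack=6)
Line 8: ['pencil', 'tired', 'time', 'time'] (min_width=22, slack=1)
Line 9: ['box', 'river'] (min_width=9, slack=14)
Total lines: 9

Answer: 9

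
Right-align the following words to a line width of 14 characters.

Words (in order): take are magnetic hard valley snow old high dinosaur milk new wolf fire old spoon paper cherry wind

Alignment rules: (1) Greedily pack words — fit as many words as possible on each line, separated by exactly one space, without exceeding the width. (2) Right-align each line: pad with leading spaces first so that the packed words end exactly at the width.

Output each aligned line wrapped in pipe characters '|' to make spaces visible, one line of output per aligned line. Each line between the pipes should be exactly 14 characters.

Answer: |      take are|
| magnetic hard|
|   valley snow|
|      old high|
| dinosaur milk|
| new wolf fire|
|     old spoon|
|  paper cherry|
|          wind|

Derivation:
Line 1: ['take', 'are'] (min_width=8, slack=6)
Line 2: ['magnetic', 'hard'] (min_width=13, slack=1)
Line 3: ['valley', 'snow'] (min_width=11, slack=3)
Line 4: ['old', 'high'] (min_width=8, slack=6)
Line 5: ['dinosaur', 'milk'] (min_width=13, slack=1)
Line 6: ['new', 'wolf', 'fire'] (min_width=13, slack=1)
Line 7: ['old', 'spoon'] (min_width=9, slack=5)
Line 8: ['paper', 'cherry'] (min_width=12, slack=2)
Line 9: ['wind'] (min_width=4, slack=10)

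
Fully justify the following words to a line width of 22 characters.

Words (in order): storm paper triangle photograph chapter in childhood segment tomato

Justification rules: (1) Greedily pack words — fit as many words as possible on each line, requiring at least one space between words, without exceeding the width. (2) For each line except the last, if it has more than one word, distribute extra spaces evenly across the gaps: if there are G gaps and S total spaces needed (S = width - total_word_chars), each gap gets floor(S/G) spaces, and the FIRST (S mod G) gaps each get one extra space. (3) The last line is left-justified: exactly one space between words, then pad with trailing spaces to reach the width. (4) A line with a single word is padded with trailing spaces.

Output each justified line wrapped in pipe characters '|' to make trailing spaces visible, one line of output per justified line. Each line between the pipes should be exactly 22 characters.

Line 1: ['storm', 'paper', 'triangle'] (min_width=20, slack=2)
Line 2: ['photograph', 'chapter', 'in'] (min_width=21, slack=1)
Line 3: ['childhood', 'segment'] (min_width=17, slack=5)
Line 4: ['tomato'] (min_width=6, slack=16)

Answer: |storm  paper  triangle|
|photograph  chapter in|
|childhood      segment|
|tomato                |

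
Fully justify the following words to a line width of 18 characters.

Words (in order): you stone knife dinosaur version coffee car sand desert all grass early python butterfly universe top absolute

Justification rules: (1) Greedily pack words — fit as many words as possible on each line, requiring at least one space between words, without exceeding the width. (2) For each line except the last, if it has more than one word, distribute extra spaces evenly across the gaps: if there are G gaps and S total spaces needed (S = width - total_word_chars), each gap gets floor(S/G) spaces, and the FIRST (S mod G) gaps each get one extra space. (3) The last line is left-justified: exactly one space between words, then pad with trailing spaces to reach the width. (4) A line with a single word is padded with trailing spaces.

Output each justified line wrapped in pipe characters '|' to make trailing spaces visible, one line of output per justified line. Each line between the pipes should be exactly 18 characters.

Line 1: ['you', 'stone', 'knife'] (min_width=15, slack=3)
Line 2: ['dinosaur', 'version'] (min_width=16, slack=2)
Line 3: ['coffee', 'car', 'sand'] (min_width=15, slack=3)
Line 4: ['desert', 'all', 'grass'] (min_width=16, slack=2)
Line 5: ['early', 'python'] (min_width=12, slack=6)
Line 6: ['butterfly', 'universe'] (min_width=18, slack=0)
Line 7: ['top', 'absolute'] (min_width=12, slack=6)

Answer: |you   stone  knife|
|dinosaur   version|
|coffee   car  sand|
|desert  all  grass|
|early       python|
|butterfly universe|
|top absolute      |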